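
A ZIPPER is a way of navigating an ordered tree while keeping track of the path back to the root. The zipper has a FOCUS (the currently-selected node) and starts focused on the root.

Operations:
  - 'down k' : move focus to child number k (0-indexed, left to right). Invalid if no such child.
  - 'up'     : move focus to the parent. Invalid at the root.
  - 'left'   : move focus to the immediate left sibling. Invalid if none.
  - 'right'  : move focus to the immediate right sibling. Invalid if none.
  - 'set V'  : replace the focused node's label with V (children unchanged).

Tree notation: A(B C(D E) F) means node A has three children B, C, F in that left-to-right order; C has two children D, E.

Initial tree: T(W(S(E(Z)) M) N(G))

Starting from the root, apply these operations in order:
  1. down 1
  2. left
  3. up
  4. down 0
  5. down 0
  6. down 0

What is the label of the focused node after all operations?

Answer: E

Derivation:
Step 1 (down 1): focus=N path=1 depth=1 children=['G'] left=['W'] right=[] parent=T
Step 2 (left): focus=W path=0 depth=1 children=['S', 'M'] left=[] right=['N'] parent=T
Step 3 (up): focus=T path=root depth=0 children=['W', 'N'] (at root)
Step 4 (down 0): focus=W path=0 depth=1 children=['S', 'M'] left=[] right=['N'] parent=T
Step 5 (down 0): focus=S path=0/0 depth=2 children=['E'] left=[] right=['M'] parent=W
Step 6 (down 0): focus=E path=0/0/0 depth=3 children=['Z'] left=[] right=[] parent=S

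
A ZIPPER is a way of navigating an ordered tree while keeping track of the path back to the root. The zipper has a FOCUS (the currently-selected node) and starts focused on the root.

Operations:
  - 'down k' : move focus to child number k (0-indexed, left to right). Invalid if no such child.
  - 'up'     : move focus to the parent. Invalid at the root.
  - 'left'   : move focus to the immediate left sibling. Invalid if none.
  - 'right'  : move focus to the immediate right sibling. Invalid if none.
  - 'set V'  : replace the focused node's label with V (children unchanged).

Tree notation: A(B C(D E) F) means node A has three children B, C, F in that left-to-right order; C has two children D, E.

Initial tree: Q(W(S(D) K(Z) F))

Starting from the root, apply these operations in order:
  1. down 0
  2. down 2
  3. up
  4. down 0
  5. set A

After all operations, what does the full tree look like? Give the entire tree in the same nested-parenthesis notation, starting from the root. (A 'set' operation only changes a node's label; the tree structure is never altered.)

Answer: Q(W(A(D) K(Z) F))

Derivation:
Step 1 (down 0): focus=W path=0 depth=1 children=['S', 'K', 'F'] left=[] right=[] parent=Q
Step 2 (down 2): focus=F path=0/2 depth=2 children=[] left=['S', 'K'] right=[] parent=W
Step 3 (up): focus=W path=0 depth=1 children=['S', 'K', 'F'] left=[] right=[] parent=Q
Step 4 (down 0): focus=S path=0/0 depth=2 children=['D'] left=[] right=['K', 'F'] parent=W
Step 5 (set A): focus=A path=0/0 depth=2 children=['D'] left=[] right=['K', 'F'] parent=W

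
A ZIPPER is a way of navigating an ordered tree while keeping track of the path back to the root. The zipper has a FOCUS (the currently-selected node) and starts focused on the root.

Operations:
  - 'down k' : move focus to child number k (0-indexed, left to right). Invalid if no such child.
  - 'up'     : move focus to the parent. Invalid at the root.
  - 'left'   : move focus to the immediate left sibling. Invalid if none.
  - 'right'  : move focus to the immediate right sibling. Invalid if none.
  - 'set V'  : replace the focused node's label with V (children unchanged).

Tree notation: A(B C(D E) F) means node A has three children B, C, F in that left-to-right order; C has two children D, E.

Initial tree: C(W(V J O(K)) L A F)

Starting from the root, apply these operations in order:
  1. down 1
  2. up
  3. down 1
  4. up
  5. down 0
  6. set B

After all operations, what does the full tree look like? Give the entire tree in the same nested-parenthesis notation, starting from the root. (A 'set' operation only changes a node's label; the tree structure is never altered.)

Step 1 (down 1): focus=L path=1 depth=1 children=[] left=['W'] right=['A', 'F'] parent=C
Step 2 (up): focus=C path=root depth=0 children=['W', 'L', 'A', 'F'] (at root)
Step 3 (down 1): focus=L path=1 depth=1 children=[] left=['W'] right=['A', 'F'] parent=C
Step 4 (up): focus=C path=root depth=0 children=['W', 'L', 'A', 'F'] (at root)
Step 5 (down 0): focus=W path=0 depth=1 children=['V', 'J', 'O'] left=[] right=['L', 'A', 'F'] parent=C
Step 6 (set B): focus=B path=0 depth=1 children=['V', 'J', 'O'] left=[] right=['L', 'A', 'F'] parent=C

Answer: C(B(V J O(K)) L A F)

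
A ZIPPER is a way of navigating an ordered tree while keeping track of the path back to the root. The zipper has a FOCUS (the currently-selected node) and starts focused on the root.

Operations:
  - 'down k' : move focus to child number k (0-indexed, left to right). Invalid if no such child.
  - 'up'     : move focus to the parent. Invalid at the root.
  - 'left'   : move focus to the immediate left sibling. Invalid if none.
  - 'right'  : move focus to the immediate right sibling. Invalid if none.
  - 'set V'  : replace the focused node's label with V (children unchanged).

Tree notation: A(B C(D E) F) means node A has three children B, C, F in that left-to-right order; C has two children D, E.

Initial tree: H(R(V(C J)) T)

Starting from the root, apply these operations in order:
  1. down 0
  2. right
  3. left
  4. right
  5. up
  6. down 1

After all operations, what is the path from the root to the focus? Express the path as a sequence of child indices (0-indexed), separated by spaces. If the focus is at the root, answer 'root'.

Answer: 1

Derivation:
Step 1 (down 0): focus=R path=0 depth=1 children=['V'] left=[] right=['T'] parent=H
Step 2 (right): focus=T path=1 depth=1 children=[] left=['R'] right=[] parent=H
Step 3 (left): focus=R path=0 depth=1 children=['V'] left=[] right=['T'] parent=H
Step 4 (right): focus=T path=1 depth=1 children=[] left=['R'] right=[] parent=H
Step 5 (up): focus=H path=root depth=0 children=['R', 'T'] (at root)
Step 6 (down 1): focus=T path=1 depth=1 children=[] left=['R'] right=[] parent=H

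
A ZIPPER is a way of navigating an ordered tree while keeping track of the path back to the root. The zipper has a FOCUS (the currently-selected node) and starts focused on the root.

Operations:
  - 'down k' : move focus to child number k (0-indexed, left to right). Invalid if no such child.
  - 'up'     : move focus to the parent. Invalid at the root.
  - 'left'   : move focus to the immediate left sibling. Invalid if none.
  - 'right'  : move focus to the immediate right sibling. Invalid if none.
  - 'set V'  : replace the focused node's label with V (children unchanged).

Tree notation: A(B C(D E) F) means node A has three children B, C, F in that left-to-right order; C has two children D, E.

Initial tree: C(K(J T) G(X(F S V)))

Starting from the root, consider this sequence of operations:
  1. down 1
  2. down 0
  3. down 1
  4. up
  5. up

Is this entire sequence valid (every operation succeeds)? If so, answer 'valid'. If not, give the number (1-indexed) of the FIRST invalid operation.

Answer: valid

Derivation:
Step 1 (down 1): focus=G path=1 depth=1 children=['X'] left=['K'] right=[] parent=C
Step 2 (down 0): focus=X path=1/0 depth=2 children=['F', 'S', 'V'] left=[] right=[] parent=G
Step 3 (down 1): focus=S path=1/0/1 depth=3 children=[] left=['F'] right=['V'] parent=X
Step 4 (up): focus=X path=1/0 depth=2 children=['F', 'S', 'V'] left=[] right=[] parent=G
Step 5 (up): focus=G path=1 depth=1 children=['X'] left=['K'] right=[] parent=C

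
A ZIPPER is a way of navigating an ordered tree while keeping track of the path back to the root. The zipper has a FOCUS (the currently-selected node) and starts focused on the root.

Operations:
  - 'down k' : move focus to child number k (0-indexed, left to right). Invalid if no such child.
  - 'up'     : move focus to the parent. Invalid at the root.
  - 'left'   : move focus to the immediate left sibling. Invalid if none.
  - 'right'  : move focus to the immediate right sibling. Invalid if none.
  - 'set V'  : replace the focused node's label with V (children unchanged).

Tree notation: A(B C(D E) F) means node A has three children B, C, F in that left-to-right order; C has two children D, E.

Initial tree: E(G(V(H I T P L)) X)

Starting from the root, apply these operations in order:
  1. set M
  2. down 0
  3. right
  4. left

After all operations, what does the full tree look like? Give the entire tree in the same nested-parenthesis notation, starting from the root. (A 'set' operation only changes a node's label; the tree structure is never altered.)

Step 1 (set M): focus=M path=root depth=0 children=['G', 'X'] (at root)
Step 2 (down 0): focus=G path=0 depth=1 children=['V'] left=[] right=['X'] parent=M
Step 3 (right): focus=X path=1 depth=1 children=[] left=['G'] right=[] parent=M
Step 4 (left): focus=G path=0 depth=1 children=['V'] left=[] right=['X'] parent=M

Answer: M(G(V(H I T P L)) X)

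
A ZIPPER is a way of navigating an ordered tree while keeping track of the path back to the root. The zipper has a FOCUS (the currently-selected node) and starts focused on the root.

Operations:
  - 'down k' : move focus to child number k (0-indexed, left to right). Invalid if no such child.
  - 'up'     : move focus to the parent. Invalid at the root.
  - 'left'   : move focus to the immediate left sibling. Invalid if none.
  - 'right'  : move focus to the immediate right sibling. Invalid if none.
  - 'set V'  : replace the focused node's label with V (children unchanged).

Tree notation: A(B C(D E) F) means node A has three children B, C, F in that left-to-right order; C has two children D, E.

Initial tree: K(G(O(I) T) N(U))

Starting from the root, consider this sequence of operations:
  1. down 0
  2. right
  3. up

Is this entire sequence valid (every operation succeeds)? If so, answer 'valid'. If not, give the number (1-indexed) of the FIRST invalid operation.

Step 1 (down 0): focus=G path=0 depth=1 children=['O', 'T'] left=[] right=['N'] parent=K
Step 2 (right): focus=N path=1 depth=1 children=['U'] left=['G'] right=[] parent=K
Step 3 (up): focus=K path=root depth=0 children=['G', 'N'] (at root)

Answer: valid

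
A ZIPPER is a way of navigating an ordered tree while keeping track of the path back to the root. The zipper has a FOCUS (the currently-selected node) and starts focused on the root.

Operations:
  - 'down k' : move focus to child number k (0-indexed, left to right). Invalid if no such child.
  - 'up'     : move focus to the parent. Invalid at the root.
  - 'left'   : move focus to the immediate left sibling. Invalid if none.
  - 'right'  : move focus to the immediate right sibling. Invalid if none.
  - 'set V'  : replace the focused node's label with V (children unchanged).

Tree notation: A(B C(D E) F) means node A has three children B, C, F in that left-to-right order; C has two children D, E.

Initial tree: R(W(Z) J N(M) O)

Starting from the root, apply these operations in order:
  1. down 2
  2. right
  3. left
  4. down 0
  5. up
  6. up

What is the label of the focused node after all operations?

Step 1 (down 2): focus=N path=2 depth=1 children=['M'] left=['W', 'J'] right=['O'] parent=R
Step 2 (right): focus=O path=3 depth=1 children=[] left=['W', 'J', 'N'] right=[] parent=R
Step 3 (left): focus=N path=2 depth=1 children=['M'] left=['W', 'J'] right=['O'] parent=R
Step 4 (down 0): focus=M path=2/0 depth=2 children=[] left=[] right=[] parent=N
Step 5 (up): focus=N path=2 depth=1 children=['M'] left=['W', 'J'] right=['O'] parent=R
Step 6 (up): focus=R path=root depth=0 children=['W', 'J', 'N', 'O'] (at root)

Answer: R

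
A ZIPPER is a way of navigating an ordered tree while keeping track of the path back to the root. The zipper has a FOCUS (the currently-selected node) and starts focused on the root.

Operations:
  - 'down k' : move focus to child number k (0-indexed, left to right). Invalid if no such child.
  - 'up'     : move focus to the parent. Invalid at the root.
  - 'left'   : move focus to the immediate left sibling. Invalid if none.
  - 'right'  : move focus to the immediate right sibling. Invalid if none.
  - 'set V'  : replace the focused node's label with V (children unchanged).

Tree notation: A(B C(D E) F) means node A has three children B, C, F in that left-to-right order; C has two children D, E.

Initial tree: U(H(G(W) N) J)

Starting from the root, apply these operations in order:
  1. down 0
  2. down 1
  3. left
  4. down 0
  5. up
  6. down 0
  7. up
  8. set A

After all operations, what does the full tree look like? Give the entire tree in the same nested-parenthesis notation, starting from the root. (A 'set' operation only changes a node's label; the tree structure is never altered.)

Answer: U(H(A(W) N) J)

Derivation:
Step 1 (down 0): focus=H path=0 depth=1 children=['G', 'N'] left=[] right=['J'] parent=U
Step 2 (down 1): focus=N path=0/1 depth=2 children=[] left=['G'] right=[] parent=H
Step 3 (left): focus=G path=0/0 depth=2 children=['W'] left=[] right=['N'] parent=H
Step 4 (down 0): focus=W path=0/0/0 depth=3 children=[] left=[] right=[] parent=G
Step 5 (up): focus=G path=0/0 depth=2 children=['W'] left=[] right=['N'] parent=H
Step 6 (down 0): focus=W path=0/0/0 depth=3 children=[] left=[] right=[] parent=G
Step 7 (up): focus=G path=0/0 depth=2 children=['W'] left=[] right=['N'] parent=H
Step 8 (set A): focus=A path=0/0 depth=2 children=['W'] left=[] right=['N'] parent=H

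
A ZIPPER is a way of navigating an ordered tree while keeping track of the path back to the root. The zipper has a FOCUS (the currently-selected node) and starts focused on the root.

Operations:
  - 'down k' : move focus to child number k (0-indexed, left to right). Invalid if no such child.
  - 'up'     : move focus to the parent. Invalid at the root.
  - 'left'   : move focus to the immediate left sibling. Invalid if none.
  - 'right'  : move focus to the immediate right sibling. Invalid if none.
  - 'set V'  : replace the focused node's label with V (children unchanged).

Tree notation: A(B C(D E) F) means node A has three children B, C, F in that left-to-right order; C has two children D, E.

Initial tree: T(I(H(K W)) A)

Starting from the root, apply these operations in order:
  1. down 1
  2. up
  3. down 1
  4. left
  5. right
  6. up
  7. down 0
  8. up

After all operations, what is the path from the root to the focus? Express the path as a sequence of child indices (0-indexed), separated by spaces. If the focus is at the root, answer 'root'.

Step 1 (down 1): focus=A path=1 depth=1 children=[] left=['I'] right=[] parent=T
Step 2 (up): focus=T path=root depth=0 children=['I', 'A'] (at root)
Step 3 (down 1): focus=A path=1 depth=1 children=[] left=['I'] right=[] parent=T
Step 4 (left): focus=I path=0 depth=1 children=['H'] left=[] right=['A'] parent=T
Step 5 (right): focus=A path=1 depth=1 children=[] left=['I'] right=[] parent=T
Step 6 (up): focus=T path=root depth=0 children=['I', 'A'] (at root)
Step 7 (down 0): focus=I path=0 depth=1 children=['H'] left=[] right=['A'] parent=T
Step 8 (up): focus=T path=root depth=0 children=['I', 'A'] (at root)

Answer: root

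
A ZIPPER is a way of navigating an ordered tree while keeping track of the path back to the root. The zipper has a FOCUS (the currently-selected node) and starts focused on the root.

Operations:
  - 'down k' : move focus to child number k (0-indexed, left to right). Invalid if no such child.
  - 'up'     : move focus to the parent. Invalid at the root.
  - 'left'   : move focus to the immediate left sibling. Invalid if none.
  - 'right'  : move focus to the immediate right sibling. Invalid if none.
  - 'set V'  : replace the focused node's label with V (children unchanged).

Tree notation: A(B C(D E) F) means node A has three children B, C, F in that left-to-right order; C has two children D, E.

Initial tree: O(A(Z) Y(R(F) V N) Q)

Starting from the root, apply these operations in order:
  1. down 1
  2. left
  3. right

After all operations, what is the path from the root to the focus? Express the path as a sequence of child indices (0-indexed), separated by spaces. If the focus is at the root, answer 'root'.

Answer: 1

Derivation:
Step 1 (down 1): focus=Y path=1 depth=1 children=['R', 'V', 'N'] left=['A'] right=['Q'] parent=O
Step 2 (left): focus=A path=0 depth=1 children=['Z'] left=[] right=['Y', 'Q'] parent=O
Step 3 (right): focus=Y path=1 depth=1 children=['R', 'V', 'N'] left=['A'] right=['Q'] parent=O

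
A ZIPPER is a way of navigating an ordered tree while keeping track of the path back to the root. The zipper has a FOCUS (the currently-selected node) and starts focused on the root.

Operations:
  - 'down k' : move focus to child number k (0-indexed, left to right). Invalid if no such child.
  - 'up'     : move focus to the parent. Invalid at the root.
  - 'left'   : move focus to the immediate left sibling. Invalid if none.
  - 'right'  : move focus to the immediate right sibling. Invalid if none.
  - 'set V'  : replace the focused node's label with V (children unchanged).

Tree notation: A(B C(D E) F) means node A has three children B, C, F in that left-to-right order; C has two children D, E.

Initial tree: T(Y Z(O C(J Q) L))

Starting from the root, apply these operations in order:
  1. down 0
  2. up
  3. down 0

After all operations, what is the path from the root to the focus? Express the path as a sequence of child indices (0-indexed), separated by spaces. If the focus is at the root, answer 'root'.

Step 1 (down 0): focus=Y path=0 depth=1 children=[] left=[] right=['Z'] parent=T
Step 2 (up): focus=T path=root depth=0 children=['Y', 'Z'] (at root)
Step 3 (down 0): focus=Y path=0 depth=1 children=[] left=[] right=['Z'] parent=T

Answer: 0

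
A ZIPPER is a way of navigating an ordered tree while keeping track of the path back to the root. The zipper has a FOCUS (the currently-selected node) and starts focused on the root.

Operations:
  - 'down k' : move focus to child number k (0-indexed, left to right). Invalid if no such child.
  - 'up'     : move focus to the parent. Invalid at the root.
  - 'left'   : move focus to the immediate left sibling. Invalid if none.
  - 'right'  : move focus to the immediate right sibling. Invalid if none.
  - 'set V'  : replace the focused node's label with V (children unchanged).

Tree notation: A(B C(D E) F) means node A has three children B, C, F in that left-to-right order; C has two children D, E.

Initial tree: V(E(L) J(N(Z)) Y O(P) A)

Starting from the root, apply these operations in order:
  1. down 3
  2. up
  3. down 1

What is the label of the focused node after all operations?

Answer: J

Derivation:
Step 1 (down 3): focus=O path=3 depth=1 children=['P'] left=['E', 'J', 'Y'] right=['A'] parent=V
Step 2 (up): focus=V path=root depth=0 children=['E', 'J', 'Y', 'O', 'A'] (at root)
Step 3 (down 1): focus=J path=1 depth=1 children=['N'] left=['E'] right=['Y', 'O', 'A'] parent=V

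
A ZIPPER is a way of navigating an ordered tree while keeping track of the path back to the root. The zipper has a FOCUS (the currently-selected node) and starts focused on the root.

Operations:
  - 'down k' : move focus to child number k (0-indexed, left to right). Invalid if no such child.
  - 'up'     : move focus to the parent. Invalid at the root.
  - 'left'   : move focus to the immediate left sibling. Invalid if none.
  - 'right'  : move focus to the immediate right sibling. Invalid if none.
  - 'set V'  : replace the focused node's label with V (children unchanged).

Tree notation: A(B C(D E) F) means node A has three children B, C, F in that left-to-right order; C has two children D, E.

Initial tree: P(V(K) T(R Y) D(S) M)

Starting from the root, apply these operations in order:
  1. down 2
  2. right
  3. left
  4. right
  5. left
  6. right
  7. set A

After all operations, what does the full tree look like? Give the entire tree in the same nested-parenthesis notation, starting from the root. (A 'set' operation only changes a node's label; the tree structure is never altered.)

Answer: P(V(K) T(R Y) D(S) A)

Derivation:
Step 1 (down 2): focus=D path=2 depth=1 children=['S'] left=['V', 'T'] right=['M'] parent=P
Step 2 (right): focus=M path=3 depth=1 children=[] left=['V', 'T', 'D'] right=[] parent=P
Step 3 (left): focus=D path=2 depth=1 children=['S'] left=['V', 'T'] right=['M'] parent=P
Step 4 (right): focus=M path=3 depth=1 children=[] left=['V', 'T', 'D'] right=[] parent=P
Step 5 (left): focus=D path=2 depth=1 children=['S'] left=['V', 'T'] right=['M'] parent=P
Step 6 (right): focus=M path=3 depth=1 children=[] left=['V', 'T', 'D'] right=[] parent=P
Step 7 (set A): focus=A path=3 depth=1 children=[] left=['V', 'T', 'D'] right=[] parent=P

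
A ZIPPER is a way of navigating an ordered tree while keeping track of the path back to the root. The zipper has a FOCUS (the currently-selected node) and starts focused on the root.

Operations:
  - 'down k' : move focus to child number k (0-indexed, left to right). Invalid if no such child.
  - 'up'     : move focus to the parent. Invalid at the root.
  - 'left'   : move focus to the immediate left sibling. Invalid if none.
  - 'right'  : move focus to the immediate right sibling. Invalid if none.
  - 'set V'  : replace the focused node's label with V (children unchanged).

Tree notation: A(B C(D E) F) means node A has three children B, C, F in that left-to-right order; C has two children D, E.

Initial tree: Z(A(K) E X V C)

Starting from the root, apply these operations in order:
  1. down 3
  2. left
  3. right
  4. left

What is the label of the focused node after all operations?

Answer: X

Derivation:
Step 1 (down 3): focus=V path=3 depth=1 children=[] left=['A', 'E', 'X'] right=['C'] parent=Z
Step 2 (left): focus=X path=2 depth=1 children=[] left=['A', 'E'] right=['V', 'C'] parent=Z
Step 3 (right): focus=V path=3 depth=1 children=[] left=['A', 'E', 'X'] right=['C'] parent=Z
Step 4 (left): focus=X path=2 depth=1 children=[] left=['A', 'E'] right=['V', 'C'] parent=Z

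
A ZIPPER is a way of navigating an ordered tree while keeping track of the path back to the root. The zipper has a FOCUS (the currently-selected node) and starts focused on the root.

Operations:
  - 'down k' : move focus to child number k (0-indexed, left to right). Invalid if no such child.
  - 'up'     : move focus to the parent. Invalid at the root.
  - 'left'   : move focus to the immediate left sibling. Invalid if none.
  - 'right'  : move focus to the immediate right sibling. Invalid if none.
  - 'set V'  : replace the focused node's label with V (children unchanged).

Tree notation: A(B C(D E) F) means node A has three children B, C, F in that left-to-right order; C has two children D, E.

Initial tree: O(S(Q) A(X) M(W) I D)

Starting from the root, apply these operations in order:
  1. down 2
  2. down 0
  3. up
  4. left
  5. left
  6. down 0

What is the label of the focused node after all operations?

Step 1 (down 2): focus=M path=2 depth=1 children=['W'] left=['S', 'A'] right=['I', 'D'] parent=O
Step 2 (down 0): focus=W path=2/0 depth=2 children=[] left=[] right=[] parent=M
Step 3 (up): focus=M path=2 depth=1 children=['W'] left=['S', 'A'] right=['I', 'D'] parent=O
Step 4 (left): focus=A path=1 depth=1 children=['X'] left=['S'] right=['M', 'I', 'D'] parent=O
Step 5 (left): focus=S path=0 depth=1 children=['Q'] left=[] right=['A', 'M', 'I', 'D'] parent=O
Step 6 (down 0): focus=Q path=0/0 depth=2 children=[] left=[] right=[] parent=S

Answer: Q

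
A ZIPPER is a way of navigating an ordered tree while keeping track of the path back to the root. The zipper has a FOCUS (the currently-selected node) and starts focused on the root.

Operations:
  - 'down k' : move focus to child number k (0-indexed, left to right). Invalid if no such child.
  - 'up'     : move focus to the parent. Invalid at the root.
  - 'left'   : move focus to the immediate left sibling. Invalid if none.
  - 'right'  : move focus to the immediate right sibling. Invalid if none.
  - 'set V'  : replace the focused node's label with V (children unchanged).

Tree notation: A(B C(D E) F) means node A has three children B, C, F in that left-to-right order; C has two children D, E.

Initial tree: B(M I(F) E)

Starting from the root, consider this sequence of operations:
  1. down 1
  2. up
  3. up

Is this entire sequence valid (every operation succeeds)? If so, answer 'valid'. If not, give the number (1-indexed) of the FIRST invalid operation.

Step 1 (down 1): focus=I path=1 depth=1 children=['F'] left=['M'] right=['E'] parent=B
Step 2 (up): focus=B path=root depth=0 children=['M', 'I', 'E'] (at root)
Step 3 (up): INVALID

Answer: 3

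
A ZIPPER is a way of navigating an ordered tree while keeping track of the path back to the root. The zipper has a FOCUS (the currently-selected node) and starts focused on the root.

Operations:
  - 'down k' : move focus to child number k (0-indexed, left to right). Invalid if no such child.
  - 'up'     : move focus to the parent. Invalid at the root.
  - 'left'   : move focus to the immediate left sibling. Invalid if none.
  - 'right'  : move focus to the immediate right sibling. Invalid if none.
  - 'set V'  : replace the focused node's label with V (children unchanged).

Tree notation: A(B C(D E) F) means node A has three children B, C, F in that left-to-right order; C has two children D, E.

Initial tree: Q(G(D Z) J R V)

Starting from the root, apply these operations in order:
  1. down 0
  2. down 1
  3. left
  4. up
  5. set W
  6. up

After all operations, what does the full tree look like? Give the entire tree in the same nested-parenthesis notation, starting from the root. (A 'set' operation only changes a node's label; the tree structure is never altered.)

Answer: Q(W(D Z) J R V)

Derivation:
Step 1 (down 0): focus=G path=0 depth=1 children=['D', 'Z'] left=[] right=['J', 'R', 'V'] parent=Q
Step 2 (down 1): focus=Z path=0/1 depth=2 children=[] left=['D'] right=[] parent=G
Step 3 (left): focus=D path=0/0 depth=2 children=[] left=[] right=['Z'] parent=G
Step 4 (up): focus=G path=0 depth=1 children=['D', 'Z'] left=[] right=['J', 'R', 'V'] parent=Q
Step 5 (set W): focus=W path=0 depth=1 children=['D', 'Z'] left=[] right=['J', 'R', 'V'] parent=Q
Step 6 (up): focus=Q path=root depth=0 children=['W', 'J', 'R', 'V'] (at root)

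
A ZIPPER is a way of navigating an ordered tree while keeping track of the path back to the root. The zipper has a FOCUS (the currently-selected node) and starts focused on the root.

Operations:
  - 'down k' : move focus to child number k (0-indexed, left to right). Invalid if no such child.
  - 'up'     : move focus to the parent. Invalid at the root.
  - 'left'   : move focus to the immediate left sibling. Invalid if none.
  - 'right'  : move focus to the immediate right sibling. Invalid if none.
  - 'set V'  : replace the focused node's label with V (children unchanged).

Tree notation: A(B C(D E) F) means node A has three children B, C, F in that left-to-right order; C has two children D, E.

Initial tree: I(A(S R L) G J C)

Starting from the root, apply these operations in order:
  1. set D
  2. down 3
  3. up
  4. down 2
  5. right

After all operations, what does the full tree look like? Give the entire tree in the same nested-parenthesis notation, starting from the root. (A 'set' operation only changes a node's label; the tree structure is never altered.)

Step 1 (set D): focus=D path=root depth=0 children=['A', 'G', 'J', 'C'] (at root)
Step 2 (down 3): focus=C path=3 depth=1 children=[] left=['A', 'G', 'J'] right=[] parent=D
Step 3 (up): focus=D path=root depth=0 children=['A', 'G', 'J', 'C'] (at root)
Step 4 (down 2): focus=J path=2 depth=1 children=[] left=['A', 'G'] right=['C'] parent=D
Step 5 (right): focus=C path=3 depth=1 children=[] left=['A', 'G', 'J'] right=[] parent=D

Answer: D(A(S R L) G J C)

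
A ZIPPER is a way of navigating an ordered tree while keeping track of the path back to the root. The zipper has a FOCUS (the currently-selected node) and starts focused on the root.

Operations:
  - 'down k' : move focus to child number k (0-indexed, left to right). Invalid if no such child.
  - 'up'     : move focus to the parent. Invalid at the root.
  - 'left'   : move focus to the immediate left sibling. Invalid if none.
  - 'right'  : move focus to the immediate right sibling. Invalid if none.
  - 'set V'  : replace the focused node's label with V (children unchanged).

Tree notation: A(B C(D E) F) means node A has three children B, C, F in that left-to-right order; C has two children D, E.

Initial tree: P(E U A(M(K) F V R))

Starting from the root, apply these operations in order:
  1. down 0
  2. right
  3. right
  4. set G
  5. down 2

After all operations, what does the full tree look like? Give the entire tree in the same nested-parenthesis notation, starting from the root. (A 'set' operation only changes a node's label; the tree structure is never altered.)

Step 1 (down 0): focus=E path=0 depth=1 children=[] left=[] right=['U', 'A'] parent=P
Step 2 (right): focus=U path=1 depth=1 children=[] left=['E'] right=['A'] parent=P
Step 3 (right): focus=A path=2 depth=1 children=['M', 'F', 'V', 'R'] left=['E', 'U'] right=[] parent=P
Step 4 (set G): focus=G path=2 depth=1 children=['M', 'F', 'V', 'R'] left=['E', 'U'] right=[] parent=P
Step 5 (down 2): focus=V path=2/2 depth=2 children=[] left=['M', 'F'] right=['R'] parent=G

Answer: P(E U G(M(K) F V R))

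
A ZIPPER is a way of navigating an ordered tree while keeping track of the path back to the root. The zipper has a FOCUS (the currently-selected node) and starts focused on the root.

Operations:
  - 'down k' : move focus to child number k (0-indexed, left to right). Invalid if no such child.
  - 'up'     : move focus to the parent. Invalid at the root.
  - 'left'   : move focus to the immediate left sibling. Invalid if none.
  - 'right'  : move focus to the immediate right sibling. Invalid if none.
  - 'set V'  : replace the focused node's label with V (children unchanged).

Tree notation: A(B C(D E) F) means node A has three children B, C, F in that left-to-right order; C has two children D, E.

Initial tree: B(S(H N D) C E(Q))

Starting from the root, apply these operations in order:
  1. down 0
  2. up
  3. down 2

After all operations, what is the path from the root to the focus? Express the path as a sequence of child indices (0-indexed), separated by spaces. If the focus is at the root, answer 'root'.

Answer: 2

Derivation:
Step 1 (down 0): focus=S path=0 depth=1 children=['H', 'N', 'D'] left=[] right=['C', 'E'] parent=B
Step 2 (up): focus=B path=root depth=0 children=['S', 'C', 'E'] (at root)
Step 3 (down 2): focus=E path=2 depth=1 children=['Q'] left=['S', 'C'] right=[] parent=B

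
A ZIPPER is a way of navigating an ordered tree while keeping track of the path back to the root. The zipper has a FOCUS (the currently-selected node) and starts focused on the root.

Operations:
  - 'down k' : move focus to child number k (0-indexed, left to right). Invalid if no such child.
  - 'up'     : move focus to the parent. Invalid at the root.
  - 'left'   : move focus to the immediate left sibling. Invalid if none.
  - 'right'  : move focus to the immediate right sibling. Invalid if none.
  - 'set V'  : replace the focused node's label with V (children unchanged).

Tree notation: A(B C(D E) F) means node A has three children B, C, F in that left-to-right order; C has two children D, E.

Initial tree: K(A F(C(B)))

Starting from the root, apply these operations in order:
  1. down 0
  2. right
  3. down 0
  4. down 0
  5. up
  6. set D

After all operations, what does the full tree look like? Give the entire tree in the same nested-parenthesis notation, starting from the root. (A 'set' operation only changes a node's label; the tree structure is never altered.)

Answer: K(A F(D(B)))

Derivation:
Step 1 (down 0): focus=A path=0 depth=1 children=[] left=[] right=['F'] parent=K
Step 2 (right): focus=F path=1 depth=1 children=['C'] left=['A'] right=[] parent=K
Step 3 (down 0): focus=C path=1/0 depth=2 children=['B'] left=[] right=[] parent=F
Step 4 (down 0): focus=B path=1/0/0 depth=3 children=[] left=[] right=[] parent=C
Step 5 (up): focus=C path=1/0 depth=2 children=['B'] left=[] right=[] parent=F
Step 6 (set D): focus=D path=1/0 depth=2 children=['B'] left=[] right=[] parent=F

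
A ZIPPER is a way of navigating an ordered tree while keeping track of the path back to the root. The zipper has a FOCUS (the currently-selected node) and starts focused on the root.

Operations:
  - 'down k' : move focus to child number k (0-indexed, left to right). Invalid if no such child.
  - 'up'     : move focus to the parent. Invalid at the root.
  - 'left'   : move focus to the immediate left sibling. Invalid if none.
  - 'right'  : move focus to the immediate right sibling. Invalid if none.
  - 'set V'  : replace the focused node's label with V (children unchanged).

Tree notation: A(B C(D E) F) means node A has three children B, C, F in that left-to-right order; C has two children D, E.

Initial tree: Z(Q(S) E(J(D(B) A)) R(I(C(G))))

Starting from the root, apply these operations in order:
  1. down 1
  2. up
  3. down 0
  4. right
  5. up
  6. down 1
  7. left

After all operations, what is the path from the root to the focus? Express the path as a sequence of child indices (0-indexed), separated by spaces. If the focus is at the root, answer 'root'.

Step 1 (down 1): focus=E path=1 depth=1 children=['J'] left=['Q'] right=['R'] parent=Z
Step 2 (up): focus=Z path=root depth=0 children=['Q', 'E', 'R'] (at root)
Step 3 (down 0): focus=Q path=0 depth=1 children=['S'] left=[] right=['E', 'R'] parent=Z
Step 4 (right): focus=E path=1 depth=1 children=['J'] left=['Q'] right=['R'] parent=Z
Step 5 (up): focus=Z path=root depth=0 children=['Q', 'E', 'R'] (at root)
Step 6 (down 1): focus=E path=1 depth=1 children=['J'] left=['Q'] right=['R'] parent=Z
Step 7 (left): focus=Q path=0 depth=1 children=['S'] left=[] right=['E', 'R'] parent=Z

Answer: 0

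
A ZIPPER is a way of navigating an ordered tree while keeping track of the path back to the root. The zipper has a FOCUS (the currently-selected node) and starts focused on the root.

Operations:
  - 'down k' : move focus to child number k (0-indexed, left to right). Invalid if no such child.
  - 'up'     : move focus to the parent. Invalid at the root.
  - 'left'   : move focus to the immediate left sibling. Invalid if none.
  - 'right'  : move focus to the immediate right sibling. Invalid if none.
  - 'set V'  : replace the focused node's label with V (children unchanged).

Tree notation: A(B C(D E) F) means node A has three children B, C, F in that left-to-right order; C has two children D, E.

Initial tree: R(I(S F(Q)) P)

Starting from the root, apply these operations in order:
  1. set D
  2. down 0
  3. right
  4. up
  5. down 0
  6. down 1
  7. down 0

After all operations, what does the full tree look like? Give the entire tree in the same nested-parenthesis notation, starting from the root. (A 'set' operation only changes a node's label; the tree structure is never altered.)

Answer: D(I(S F(Q)) P)

Derivation:
Step 1 (set D): focus=D path=root depth=0 children=['I', 'P'] (at root)
Step 2 (down 0): focus=I path=0 depth=1 children=['S', 'F'] left=[] right=['P'] parent=D
Step 3 (right): focus=P path=1 depth=1 children=[] left=['I'] right=[] parent=D
Step 4 (up): focus=D path=root depth=0 children=['I', 'P'] (at root)
Step 5 (down 0): focus=I path=0 depth=1 children=['S', 'F'] left=[] right=['P'] parent=D
Step 6 (down 1): focus=F path=0/1 depth=2 children=['Q'] left=['S'] right=[] parent=I
Step 7 (down 0): focus=Q path=0/1/0 depth=3 children=[] left=[] right=[] parent=F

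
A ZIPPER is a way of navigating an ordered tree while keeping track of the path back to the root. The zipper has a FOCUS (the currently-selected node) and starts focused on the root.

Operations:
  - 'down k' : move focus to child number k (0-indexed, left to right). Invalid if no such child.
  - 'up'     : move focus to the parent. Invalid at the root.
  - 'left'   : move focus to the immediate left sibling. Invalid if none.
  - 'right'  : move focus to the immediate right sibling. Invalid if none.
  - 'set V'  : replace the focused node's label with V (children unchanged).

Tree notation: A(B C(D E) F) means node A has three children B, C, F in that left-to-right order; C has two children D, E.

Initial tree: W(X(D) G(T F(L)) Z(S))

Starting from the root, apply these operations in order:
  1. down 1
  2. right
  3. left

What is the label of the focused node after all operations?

Answer: G

Derivation:
Step 1 (down 1): focus=G path=1 depth=1 children=['T', 'F'] left=['X'] right=['Z'] parent=W
Step 2 (right): focus=Z path=2 depth=1 children=['S'] left=['X', 'G'] right=[] parent=W
Step 3 (left): focus=G path=1 depth=1 children=['T', 'F'] left=['X'] right=['Z'] parent=W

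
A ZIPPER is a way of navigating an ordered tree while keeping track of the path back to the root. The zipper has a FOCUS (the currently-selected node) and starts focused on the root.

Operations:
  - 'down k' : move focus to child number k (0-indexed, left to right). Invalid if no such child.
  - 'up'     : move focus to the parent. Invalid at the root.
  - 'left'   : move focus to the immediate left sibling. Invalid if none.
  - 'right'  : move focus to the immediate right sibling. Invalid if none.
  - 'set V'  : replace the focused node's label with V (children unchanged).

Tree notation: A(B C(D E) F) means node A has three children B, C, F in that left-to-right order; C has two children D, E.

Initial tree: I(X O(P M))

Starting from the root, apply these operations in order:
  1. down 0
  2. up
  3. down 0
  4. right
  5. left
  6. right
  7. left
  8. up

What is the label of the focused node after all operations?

Answer: I

Derivation:
Step 1 (down 0): focus=X path=0 depth=1 children=[] left=[] right=['O'] parent=I
Step 2 (up): focus=I path=root depth=0 children=['X', 'O'] (at root)
Step 3 (down 0): focus=X path=0 depth=1 children=[] left=[] right=['O'] parent=I
Step 4 (right): focus=O path=1 depth=1 children=['P', 'M'] left=['X'] right=[] parent=I
Step 5 (left): focus=X path=0 depth=1 children=[] left=[] right=['O'] parent=I
Step 6 (right): focus=O path=1 depth=1 children=['P', 'M'] left=['X'] right=[] parent=I
Step 7 (left): focus=X path=0 depth=1 children=[] left=[] right=['O'] parent=I
Step 8 (up): focus=I path=root depth=0 children=['X', 'O'] (at root)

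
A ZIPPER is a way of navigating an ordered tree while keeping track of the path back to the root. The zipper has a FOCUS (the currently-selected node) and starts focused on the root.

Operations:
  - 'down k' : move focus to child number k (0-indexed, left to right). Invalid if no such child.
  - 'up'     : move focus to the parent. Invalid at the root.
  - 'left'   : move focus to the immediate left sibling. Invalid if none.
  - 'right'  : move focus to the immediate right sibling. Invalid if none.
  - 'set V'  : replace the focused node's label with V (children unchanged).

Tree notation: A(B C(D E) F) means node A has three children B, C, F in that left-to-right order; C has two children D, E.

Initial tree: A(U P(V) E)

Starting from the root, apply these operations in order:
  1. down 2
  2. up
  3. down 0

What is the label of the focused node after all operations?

Answer: U

Derivation:
Step 1 (down 2): focus=E path=2 depth=1 children=[] left=['U', 'P'] right=[] parent=A
Step 2 (up): focus=A path=root depth=0 children=['U', 'P', 'E'] (at root)
Step 3 (down 0): focus=U path=0 depth=1 children=[] left=[] right=['P', 'E'] parent=A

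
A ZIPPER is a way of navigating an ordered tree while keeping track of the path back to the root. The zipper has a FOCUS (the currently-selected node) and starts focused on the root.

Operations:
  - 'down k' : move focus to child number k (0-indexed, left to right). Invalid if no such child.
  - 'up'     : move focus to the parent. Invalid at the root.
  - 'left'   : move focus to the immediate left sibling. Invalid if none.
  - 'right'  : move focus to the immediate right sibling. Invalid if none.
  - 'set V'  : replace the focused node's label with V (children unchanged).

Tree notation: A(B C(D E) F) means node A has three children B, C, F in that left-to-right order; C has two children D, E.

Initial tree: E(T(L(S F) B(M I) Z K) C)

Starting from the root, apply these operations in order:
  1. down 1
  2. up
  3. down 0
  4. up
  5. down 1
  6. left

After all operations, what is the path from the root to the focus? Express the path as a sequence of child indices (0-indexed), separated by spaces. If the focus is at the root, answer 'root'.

Step 1 (down 1): focus=C path=1 depth=1 children=[] left=['T'] right=[] parent=E
Step 2 (up): focus=E path=root depth=0 children=['T', 'C'] (at root)
Step 3 (down 0): focus=T path=0 depth=1 children=['L', 'B', 'Z', 'K'] left=[] right=['C'] parent=E
Step 4 (up): focus=E path=root depth=0 children=['T', 'C'] (at root)
Step 5 (down 1): focus=C path=1 depth=1 children=[] left=['T'] right=[] parent=E
Step 6 (left): focus=T path=0 depth=1 children=['L', 'B', 'Z', 'K'] left=[] right=['C'] parent=E

Answer: 0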